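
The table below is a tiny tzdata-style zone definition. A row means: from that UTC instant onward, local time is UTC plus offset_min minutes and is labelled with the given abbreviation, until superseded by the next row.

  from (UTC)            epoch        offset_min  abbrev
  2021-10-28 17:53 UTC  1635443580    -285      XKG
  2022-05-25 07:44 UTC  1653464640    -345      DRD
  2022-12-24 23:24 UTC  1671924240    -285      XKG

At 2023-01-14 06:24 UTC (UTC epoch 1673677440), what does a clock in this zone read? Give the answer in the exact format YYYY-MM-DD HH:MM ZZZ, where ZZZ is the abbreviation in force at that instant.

2023-01-14 01:39 XKG

Query: 2023-01-14 06:24 UTC
Rule 3/3 (XKG, -04:45): 2022-12-24 23:24 UTC ≤ query < +∞
6·60 + 24 - 285 = 99 min
99 = 0·1440 + 99; 99 = 1·60 + 39 → 01:39, same day
→ 2023-01-14 01:39 XKG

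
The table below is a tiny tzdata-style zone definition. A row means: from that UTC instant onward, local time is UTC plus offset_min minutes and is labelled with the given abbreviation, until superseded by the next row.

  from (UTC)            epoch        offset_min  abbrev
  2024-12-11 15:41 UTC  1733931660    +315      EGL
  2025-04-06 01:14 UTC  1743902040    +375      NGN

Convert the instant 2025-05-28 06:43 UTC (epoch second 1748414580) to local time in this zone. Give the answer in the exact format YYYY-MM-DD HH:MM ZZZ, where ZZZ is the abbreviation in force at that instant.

2025-05-28 12:58 NGN

Query: 2025-05-28 06:43 UTC
Rule 2/2 (NGN, +06:15): 2025-04-06 01:14 UTC ≤ query < +∞
6·60 + 43 + 375 = 778 min
778 = 0·1440 + 778; 778 = 12·60 + 58 → 12:58, same day
→ 2025-05-28 12:58 NGN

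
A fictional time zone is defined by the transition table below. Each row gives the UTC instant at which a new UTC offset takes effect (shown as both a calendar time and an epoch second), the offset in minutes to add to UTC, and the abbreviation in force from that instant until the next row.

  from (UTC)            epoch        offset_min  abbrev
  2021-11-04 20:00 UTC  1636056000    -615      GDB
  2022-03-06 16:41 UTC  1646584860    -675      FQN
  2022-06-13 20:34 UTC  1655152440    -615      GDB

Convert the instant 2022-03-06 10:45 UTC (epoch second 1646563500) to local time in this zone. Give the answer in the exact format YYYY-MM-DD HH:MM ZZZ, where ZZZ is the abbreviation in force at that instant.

Query: 2022-03-06 10:45 UTC
Rule 1/3 (GDB, -10:15): 2021-11-04 20:00 UTC ≤ query < 2022-03-06 16:41 UTC
10·60 + 45 - 615 = 30 min
30 = 0·1440 + 30; 30 = 0·60 + 30 → 00:30, same day
→ 2022-03-06 00:30 GDB

2022-03-06 00:30 GDB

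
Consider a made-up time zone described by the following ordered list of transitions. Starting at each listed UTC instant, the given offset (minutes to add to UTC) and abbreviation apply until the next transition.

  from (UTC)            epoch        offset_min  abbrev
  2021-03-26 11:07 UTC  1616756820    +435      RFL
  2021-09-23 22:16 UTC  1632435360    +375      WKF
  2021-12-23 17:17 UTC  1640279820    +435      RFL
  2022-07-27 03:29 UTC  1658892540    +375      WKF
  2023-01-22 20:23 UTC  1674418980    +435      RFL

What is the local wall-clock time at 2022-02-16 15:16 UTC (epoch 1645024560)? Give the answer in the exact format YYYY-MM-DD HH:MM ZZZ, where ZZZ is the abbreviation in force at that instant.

Query: 2022-02-16 15:16 UTC
Rule 3/5 (RFL, +07:15): 2021-12-23 17:17 UTC ≤ query < 2022-07-27 03:29 UTC
15·60 + 16 + 435 = 1351 min
1351 = 0·1440 + 1351; 1351 = 22·60 + 31 → 22:31, same day
→ 2022-02-16 22:31 RFL

2022-02-16 22:31 RFL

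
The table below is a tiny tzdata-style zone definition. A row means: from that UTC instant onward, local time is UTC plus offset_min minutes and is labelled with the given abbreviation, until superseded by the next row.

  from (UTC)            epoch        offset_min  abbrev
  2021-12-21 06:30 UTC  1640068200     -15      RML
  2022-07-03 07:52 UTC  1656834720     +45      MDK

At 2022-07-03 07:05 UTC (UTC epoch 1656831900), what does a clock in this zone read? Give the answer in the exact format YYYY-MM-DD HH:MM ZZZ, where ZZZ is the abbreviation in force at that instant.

Query: 2022-07-03 07:05 UTC
Rule 1/2 (RML, -00:15): 2021-12-21 06:30 UTC ≤ query < 2022-07-03 07:52 UTC
7·60 + 5 - 15 = 410 min
410 = 0·1440 + 410; 410 = 6·60 + 50 → 06:50, same day
→ 2022-07-03 06:50 RML

2022-07-03 06:50 RML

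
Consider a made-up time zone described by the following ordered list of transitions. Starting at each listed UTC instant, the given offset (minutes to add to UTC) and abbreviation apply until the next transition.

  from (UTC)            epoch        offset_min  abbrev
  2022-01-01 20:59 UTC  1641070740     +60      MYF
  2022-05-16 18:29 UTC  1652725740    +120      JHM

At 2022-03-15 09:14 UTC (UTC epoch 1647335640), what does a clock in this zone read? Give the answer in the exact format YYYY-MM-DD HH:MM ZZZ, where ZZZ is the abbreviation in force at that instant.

2022-03-15 10:14 MYF

Query: 2022-03-15 09:14 UTC
Rule 1/2 (MYF, +01:00): 2022-01-01 20:59 UTC ≤ query < 2022-05-16 18:29 UTC
9·60 + 14 + 60 = 614 min
614 = 0·1440 + 614; 614 = 10·60 + 14 → 10:14, same day
→ 2022-03-15 10:14 MYF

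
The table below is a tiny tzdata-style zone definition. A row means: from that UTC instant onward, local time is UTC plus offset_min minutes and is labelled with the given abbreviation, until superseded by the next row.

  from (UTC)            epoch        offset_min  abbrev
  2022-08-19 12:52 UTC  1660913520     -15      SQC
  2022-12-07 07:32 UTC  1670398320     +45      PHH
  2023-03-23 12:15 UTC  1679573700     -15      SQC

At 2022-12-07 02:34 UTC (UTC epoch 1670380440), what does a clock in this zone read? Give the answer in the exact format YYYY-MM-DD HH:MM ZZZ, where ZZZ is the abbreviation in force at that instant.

Query: 2022-12-07 02:34 UTC
Rule 1/3 (SQC, -00:15): 2022-08-19 12:52 UTC ≤ query < 2022-12-07 07:32 UTC
2·60 + 34 - 15 = 139 min
139 = 0·1440 + 139; 139 = 2·60 + 19 → 02:19, same day
→ 2022-12-07 02:19 SQC

2022-12-07 02:19 SQC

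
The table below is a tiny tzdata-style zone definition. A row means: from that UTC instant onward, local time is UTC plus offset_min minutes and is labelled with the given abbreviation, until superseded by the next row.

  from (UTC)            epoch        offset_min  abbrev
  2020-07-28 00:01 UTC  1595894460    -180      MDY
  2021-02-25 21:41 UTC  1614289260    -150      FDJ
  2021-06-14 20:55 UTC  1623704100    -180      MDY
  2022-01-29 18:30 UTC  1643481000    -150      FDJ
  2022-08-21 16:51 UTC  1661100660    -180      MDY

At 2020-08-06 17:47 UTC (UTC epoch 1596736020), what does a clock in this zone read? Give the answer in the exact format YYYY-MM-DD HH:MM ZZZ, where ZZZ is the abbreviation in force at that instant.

Query: 2020-08-06 17:47 UTC
Rule 1/5 (MDY, -03:00): 2020-07-28 00:01 UTC ≤ query < 2021-02-25 21:41 UTC
17·60 + 47 - 180 = 887 min
887 = 0·1440 + 887; 887 = 14·60 + 47 → 14:47, same day
→ 2020-08-06 14:47 MDY

2020-08-06 14:47 MDY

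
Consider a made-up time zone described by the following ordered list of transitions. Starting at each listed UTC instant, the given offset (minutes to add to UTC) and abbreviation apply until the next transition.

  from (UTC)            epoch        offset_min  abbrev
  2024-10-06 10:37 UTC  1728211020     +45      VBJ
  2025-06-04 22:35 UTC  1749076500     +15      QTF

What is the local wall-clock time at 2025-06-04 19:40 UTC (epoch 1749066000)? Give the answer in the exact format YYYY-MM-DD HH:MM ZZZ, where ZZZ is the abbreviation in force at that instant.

2025-06-04 20:25 VBJ

Query: 2025-06-04 19:40 UTC
Rule 1/2 (VBJ, +00:45): 2024-10-06 10:37 UTC ≤ query < 2025-06-04 22:35 UTC
19·60 + 40 + 45 = 1225 min
1225 = 0·1440 + 1225; 1225 = 20·60 + 25 → 20:25, same day
→ 2025-06-04 20:25 VBJ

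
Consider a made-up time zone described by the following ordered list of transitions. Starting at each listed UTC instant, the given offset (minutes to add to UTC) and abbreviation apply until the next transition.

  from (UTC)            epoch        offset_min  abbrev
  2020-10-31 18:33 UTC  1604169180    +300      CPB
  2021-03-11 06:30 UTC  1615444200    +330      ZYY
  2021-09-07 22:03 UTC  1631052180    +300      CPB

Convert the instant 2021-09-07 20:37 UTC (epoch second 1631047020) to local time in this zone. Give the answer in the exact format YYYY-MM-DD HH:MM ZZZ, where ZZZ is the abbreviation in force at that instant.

Query: 2021-09-07 20:37 UTC
Rule 2/3 (ZYY, +05:30): 2021-03-11 06:30 UTC ≤ query < 2021-09-07 22:03 UTC
20·60 + 37 + 330 = 1567 min
1567 = 1·1440 + 127; 127 = 2·60 + 7 → 02:07, 2021-09-07 + 1 day = 2021-09-08
→ 2021-09-08 02:07 ZYY

2021-09-08 02:07 ZYY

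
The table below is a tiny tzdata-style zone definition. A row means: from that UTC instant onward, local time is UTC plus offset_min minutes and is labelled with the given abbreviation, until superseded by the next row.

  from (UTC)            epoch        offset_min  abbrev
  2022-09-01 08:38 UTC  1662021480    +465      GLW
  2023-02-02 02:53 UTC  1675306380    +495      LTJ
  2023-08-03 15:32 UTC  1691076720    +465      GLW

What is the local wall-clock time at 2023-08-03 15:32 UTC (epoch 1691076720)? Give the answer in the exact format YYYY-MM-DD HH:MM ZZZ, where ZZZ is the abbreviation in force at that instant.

2023-08-03 23:17 GLW

Query: 2023-08-03 15:32 UTC
Rule 3/3 (GLW, +07:45): 2023-08-03 15:32 UTC ≤ query < +∞
15·60 + 32 + 465 = 1397 min
1397 = 0·1440 + 1397; 1397 = 23·60 + 17 → 23:17, same day
→ 2023-08-03 23:17 GLW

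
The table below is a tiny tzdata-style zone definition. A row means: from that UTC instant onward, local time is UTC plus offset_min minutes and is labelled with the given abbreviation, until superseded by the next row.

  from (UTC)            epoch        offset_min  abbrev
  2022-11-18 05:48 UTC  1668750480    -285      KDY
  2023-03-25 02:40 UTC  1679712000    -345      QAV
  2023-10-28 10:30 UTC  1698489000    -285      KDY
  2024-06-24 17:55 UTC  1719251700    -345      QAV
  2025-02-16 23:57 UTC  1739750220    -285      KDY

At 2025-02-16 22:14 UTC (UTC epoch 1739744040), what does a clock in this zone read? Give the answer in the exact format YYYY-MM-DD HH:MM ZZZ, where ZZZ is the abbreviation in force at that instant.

2025-02-16 16:29 QAV

Query: 2025-02-16 22:14 UTC
Rule 4/5 (QAV, -05:45): 2024-06-24 17:55 UTC ≤ query < 2025-02-16 23:57 UTC
22·60 + 14 - 345 = 989 min
989 = 0·1440 + 989; 989 = 16·60 + 29 → 16:29, same day
→ 2025-02-16 16:29 QAV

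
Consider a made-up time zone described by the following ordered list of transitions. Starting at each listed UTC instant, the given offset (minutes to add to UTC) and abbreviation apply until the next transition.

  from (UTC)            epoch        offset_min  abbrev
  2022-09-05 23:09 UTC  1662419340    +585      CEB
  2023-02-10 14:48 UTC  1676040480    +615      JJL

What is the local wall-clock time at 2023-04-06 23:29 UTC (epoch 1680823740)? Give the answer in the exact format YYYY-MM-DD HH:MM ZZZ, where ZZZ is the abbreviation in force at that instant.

Query: 2023-04-06 23:29 UTC
Rule 2/2 (JJL, +10:15): 2023-02-10 14:48 UTC ≤ query < +∞
23·60 + 29 + 615 = 2024 min
2024 = 1·1440 + 584; 584 = 9·60 + 44 → 09:44, 2023-04-06 + 1 day = 2023-04-07
→ 2023-04-07 09:44 JJL

2023-04-07 09:44 JJL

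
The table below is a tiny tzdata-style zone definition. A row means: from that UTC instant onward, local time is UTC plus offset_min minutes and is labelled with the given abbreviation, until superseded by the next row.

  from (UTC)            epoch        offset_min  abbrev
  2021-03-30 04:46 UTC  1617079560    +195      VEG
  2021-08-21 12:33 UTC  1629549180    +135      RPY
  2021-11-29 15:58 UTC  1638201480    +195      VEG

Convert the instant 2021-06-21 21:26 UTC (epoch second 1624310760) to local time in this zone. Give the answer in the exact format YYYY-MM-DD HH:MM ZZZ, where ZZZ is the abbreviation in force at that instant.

Query: 2021-06-21 21:26 UTC
Rule 1/3 (VEG, +03:15): 2021-03-30 04:46 UTC ≤ query < 2021-08-21 12:33 UTC
21·60 + 26 + 195 = 1481 min
1481 = 1·1440 + 41; 41 = 0·60 + 41 → 00:41, 2021-06-21 + 1 day = 2021-06-22
→ 2021-06-22 00:41 VEG

2021-06-22 00:41 VEG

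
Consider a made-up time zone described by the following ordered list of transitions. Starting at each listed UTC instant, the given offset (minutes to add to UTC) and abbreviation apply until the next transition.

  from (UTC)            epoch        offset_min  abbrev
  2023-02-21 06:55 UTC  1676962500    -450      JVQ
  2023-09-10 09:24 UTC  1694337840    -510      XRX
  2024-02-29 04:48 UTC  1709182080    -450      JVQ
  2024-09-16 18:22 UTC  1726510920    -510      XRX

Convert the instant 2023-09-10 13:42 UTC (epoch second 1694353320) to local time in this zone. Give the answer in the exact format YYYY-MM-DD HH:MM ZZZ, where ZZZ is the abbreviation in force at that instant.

2023-09-10 05:12 XRX

Query: 2023-09-10 13:42 UTC
Rule 2/4 (XRX, -08:30): 2023-09-10 09:24 UTC ≤ query < 2024-02-29 04:48 UTC
13·60 + 42 - 510 = 312 min
312 = 0·1440 + 312; 312 = 5·60 + 12 → 05:12, same day
→ 2023-09-10 05:12 XRX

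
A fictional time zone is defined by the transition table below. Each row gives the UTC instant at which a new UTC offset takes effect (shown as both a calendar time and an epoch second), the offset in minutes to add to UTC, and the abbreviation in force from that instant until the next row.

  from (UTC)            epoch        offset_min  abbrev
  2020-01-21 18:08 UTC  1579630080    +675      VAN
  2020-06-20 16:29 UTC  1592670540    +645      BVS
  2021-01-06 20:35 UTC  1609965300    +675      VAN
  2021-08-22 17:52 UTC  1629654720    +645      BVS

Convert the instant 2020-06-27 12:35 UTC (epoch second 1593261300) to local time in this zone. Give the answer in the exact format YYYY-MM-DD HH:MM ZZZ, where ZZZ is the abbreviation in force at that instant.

Query: 2020-06-27 12:35 UTC
Rule 2/4 (BVS, +10:45): 2020-06-20 16:29 UTC ≤ query < 2021-01-06 20:35 UTC
12·60 + 35 + 645 = 1400 min
1400 = 0·1440 + 1400; 1400 = 23·60 + 20 → 23:20, same day
→ 2020-06-27 23:20 BVS

2020-06-27 23:20 BVS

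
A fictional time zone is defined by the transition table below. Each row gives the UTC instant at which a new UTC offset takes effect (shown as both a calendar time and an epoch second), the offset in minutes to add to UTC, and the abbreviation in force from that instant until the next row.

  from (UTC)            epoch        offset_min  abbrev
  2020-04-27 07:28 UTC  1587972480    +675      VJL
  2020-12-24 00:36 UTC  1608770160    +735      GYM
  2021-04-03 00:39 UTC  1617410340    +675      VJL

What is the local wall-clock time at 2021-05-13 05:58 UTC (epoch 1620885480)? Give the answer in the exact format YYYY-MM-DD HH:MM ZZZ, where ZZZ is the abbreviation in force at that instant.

2021-05-13 17:13 VJL

Query: 2021-05-13 05:58 UTC
Rule 3/3 (VJL, +11:15): 2021-04-03 00:39 UTC ≤ query < +∞
5·60 + 58 + 675 = 1033 min
1033 = 0·1440 + 1033; 1033 = 17·60 + 13 → 17:13, same day
→ 2021-05-13 17:13 VJL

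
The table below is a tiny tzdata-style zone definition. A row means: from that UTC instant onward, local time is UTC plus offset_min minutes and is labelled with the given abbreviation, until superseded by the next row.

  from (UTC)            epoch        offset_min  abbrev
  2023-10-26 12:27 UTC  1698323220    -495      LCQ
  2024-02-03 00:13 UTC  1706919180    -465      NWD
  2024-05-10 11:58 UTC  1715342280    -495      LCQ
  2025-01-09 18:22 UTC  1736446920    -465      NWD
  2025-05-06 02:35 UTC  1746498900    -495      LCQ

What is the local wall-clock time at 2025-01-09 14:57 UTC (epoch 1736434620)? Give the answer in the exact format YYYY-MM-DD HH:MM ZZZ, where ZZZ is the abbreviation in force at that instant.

Query: 2025-01-09 14:57 UTC
Rule 3/5 (LCQ, -08:15): 2024-05-10 11:58 UTC ≤ query < 2025-01-09 18:22 UTC
14·60 + 57 - 495 = 402 min
402 = 0·1440 + 402; 402 = 6·60 + 42 → 06:42, same day
→ 2025-01-09 06:42 LCQ

2025-01-09 06:42 LCQ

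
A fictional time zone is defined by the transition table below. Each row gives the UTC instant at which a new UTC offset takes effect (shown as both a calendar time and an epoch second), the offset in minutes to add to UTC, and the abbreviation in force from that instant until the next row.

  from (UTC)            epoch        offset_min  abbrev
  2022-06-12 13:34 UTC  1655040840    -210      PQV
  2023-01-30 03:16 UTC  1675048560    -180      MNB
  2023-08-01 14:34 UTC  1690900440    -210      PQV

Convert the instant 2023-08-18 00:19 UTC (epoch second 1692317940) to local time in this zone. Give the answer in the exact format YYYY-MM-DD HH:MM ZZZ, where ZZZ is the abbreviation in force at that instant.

2023-08-17 20:49 PQV

Query: 2023-08-18 00:19 UTC
Rule 3/3 (PQV, -03:30): 2023-08-01 14:34 UTC ≤ query < +∞
0·60 + 19 - 210 = -191 min
-191 = -1·1440 + 1249; 1249 = 20·60 + 49 → 20:49, 2023-08-18 - 1 day = 2023-08-17
→ 2023-08-17 20:49 PQV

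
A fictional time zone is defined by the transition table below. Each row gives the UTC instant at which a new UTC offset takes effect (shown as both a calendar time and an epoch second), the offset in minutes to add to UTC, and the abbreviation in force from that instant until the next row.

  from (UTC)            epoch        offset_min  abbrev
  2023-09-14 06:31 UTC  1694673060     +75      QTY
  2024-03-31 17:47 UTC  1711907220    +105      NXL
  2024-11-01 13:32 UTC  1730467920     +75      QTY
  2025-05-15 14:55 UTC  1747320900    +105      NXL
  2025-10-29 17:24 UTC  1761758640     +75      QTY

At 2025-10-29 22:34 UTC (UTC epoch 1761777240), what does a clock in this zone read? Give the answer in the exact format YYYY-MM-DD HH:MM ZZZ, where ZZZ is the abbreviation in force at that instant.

2025-10-29 23:49 QTY

Query: 2025-10-29 22:34 UTC
Rule 5/5 (QTY, +01:15): 2025-10-29 17:24 UTC ≤ query < +∞
22·60 + 34 + 75 = 1429 min
1429 = 0·1440 + 1429; 1429 = 23·60 + 49 → 23:49, same day
→ 2025-10-29 23:49 QTY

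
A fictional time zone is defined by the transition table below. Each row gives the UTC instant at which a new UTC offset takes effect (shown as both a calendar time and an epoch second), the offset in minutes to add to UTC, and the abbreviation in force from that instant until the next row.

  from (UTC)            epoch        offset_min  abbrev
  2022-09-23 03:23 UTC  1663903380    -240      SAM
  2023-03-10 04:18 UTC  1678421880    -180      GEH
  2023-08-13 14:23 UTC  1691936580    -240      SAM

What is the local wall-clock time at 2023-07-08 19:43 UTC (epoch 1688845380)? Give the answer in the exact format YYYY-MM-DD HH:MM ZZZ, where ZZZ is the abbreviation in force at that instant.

Query: 2023-07-08 19:43 UTC
Rule 2/3 (GEH, -03:00): 2023-03-10 04:18 UTC ≤ query < 2023-08-13 14:23 UTC
19·60 + 43 - 180 = 1003 min
1003 = 0·1440 + 1003; 1003 = 16·60 + 43 → 16:43, same day
→ 2023-07-08 16:43 GEH

2023-07-08 16:43 GEH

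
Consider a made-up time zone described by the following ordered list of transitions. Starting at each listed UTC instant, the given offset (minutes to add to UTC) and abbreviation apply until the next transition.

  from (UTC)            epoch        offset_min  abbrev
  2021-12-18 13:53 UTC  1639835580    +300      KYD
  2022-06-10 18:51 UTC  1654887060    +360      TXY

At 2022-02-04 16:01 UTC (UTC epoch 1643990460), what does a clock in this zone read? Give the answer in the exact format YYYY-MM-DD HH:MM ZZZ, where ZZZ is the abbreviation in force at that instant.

Query: 2022-02-04 16:01 UTC
Rule 1/2 (KYD, +05:00): 2021-12-18 13:53 UTC ≤ query < 2022-06-10 18:51 UTC
16·60 + 1 + 300 = 1261 min
1261 = 0·1440 + 1261; 1261 = 21·60 + 1 → 21:01, same day
→ 2022-02-04 21:01 KYD

2022-02-04 21:01 KYD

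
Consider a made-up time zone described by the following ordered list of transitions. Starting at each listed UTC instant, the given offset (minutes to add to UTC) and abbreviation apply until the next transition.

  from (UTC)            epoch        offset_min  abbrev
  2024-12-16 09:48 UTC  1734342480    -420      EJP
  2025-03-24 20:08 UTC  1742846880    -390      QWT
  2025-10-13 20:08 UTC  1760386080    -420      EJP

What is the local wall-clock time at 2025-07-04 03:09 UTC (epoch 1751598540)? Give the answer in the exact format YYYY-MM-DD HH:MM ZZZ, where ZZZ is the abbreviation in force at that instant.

Query: 2025-07-04 03:09 UTC
Rule 2/3 (QWT, -06:30): 2025-03-24 20:08 UTC ≤ query < 2025-10-13 20:08 UTC
3·60 + 9 - 390 = -201 min
-201 = -1·1440 + 1239; 1239 = 20·60 + 39 → 20:39, 2025-07-04 - 1 day = 2025-07-03
→ 2025-07-03 20:39 QWT

2025-07-03 20:39 QWT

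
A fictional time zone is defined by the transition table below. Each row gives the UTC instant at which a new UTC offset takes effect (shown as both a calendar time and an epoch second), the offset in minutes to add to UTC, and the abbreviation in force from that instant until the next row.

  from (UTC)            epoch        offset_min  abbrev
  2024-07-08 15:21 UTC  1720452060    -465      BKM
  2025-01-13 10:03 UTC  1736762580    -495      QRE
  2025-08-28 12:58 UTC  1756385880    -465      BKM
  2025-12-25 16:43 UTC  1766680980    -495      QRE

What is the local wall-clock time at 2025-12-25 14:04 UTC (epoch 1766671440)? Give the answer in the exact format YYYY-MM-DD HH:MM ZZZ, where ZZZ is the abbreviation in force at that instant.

2025-12-25 06:19 BKM

Query: 2025-12-25 14:04 UTC
Rule 3/4 (BKM, -07:45): 2025-08-28 12:58 UTC ≤ query < 2025-12-25 16:43 UTC
14·60 + 4 - 465 = 379 min
379 = 0·1440 + 379; 379 = 6·60 + 19 → 06:19, same day
→ 2025-12-25 06:19 BKM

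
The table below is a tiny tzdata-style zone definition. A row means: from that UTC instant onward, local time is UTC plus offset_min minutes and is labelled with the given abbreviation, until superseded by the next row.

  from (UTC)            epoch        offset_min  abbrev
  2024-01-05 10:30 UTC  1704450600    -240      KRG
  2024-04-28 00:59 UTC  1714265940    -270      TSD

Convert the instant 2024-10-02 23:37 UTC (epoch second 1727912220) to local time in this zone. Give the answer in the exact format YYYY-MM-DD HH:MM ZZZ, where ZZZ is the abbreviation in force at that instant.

Query: 2024-10-02 23:37 UTC
Rule 2/2 (TSD, -04:30): 2024-04-28 00:59 UTC ≤ query < +∞
23·60 + 37 - 270 = 1147 min
1147 = 0·1440 + 1147; 1147 = 19·60 + 7 → 19:07, same day
→ 2024-10-02 19:07 TSD

2024-10-02 19:07 TSD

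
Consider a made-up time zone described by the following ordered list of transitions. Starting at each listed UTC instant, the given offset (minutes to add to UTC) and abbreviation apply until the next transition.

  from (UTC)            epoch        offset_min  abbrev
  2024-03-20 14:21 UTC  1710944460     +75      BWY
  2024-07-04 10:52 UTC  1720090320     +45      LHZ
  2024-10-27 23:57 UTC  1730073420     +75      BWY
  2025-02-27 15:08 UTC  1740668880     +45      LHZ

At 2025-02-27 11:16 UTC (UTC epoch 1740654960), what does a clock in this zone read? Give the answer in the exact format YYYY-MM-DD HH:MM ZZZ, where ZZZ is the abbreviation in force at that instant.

Query: 2025-02-27 11:16 UTC
Rule 3/4 (BWY, +01:15): 2024-10-27 23:57 UTC ≤ query < 2025-02-27 15:08 UTC
11·60 + 16 + 75 = 751 min
751 = 0·1440 + 751; 751 = 12·60 + 31 → 12:31, same day
→ 2025-02-27 12:31 BWY

2025-02-27 12:31 BWY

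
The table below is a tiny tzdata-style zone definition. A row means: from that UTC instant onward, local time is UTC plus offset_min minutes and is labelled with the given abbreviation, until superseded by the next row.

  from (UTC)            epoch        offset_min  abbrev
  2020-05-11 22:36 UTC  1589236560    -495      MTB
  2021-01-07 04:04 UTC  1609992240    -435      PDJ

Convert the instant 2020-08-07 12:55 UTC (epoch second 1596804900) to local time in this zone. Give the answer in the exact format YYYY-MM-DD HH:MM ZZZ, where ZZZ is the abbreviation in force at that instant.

Query: 2020-08-07 12:55 UTC
Rule 1/2 (MTB, -08:15): 2020-05-11 22:36 UTC ≤ query < 2021-01-07 04:04 UTC
12·60 + 55 - 495 = 280 min
280 = 0·1440 + 280; 280 = 4·60 + 40 → 04:40, same day
→ 2020-08-07 04:40 MTB

2020-08-07 04:40 MTB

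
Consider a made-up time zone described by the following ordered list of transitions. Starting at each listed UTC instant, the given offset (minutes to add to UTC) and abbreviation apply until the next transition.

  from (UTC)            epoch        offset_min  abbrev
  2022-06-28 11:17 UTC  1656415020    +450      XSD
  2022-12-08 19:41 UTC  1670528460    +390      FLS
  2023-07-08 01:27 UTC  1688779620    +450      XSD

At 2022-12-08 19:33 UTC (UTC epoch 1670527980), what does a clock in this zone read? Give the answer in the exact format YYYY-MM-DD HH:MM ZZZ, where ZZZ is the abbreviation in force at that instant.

Query: 2022-12-08 19:33 UTC
Rule 1/3 (XSD, +07:30): 2022-06-28 11:17 UTC ≤ query < 2022-12-08 19:41 UTC
19·60 + 33 + 450 = 1623 min
1623 = 1·1440 + 183; 183 = 3·60 + 3 → 03:03, 2022-12-08 + 1 day = 2022-12-09
→ 2022-12-09 03:03 XSD

2022-12-09 03:03 XSD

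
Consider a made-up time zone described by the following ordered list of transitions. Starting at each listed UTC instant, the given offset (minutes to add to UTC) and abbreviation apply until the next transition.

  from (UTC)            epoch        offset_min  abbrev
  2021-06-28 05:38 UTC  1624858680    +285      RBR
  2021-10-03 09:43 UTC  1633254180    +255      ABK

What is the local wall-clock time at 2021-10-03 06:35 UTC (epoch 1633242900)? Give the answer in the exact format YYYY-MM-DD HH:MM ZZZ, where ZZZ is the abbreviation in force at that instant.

2021-10-03 11:20 RBR

Query: 2021-10-03 06:35 UTC
Rule 1/2 (RBR, +04:45): 2021-06-28 05:38 UTC ≤ query < 2021-10-03 09:43 UTC
6·60 + 35 + 285 = 680 min
680 = 0·1440 + 680; 680 = 11·60 + 20 → 11:20, same day
→ 2021-10-03 11:20 RBR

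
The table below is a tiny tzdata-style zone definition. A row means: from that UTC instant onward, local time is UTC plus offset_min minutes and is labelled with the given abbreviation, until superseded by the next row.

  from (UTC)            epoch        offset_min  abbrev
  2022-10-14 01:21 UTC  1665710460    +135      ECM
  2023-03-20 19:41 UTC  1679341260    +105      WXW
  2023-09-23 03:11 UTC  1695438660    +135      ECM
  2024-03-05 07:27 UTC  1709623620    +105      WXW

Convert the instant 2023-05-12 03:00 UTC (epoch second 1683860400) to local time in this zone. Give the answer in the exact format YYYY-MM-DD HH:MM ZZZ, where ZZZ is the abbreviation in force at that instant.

2023-05-12 04:45 WXW

Query: 2023-05-12 03:00 UTC
Rule 2/4 (WXW, +01:45): 2023-03-20 19:41 UTC ≤ query < 2023-09-23 03:11 UTC
3·60 + 0 + 105 = 285 min
285 = 0·1440 + 285; 285 = 4·60 + 45 → 04:45, same day
→ 2023-05-12 04:45 WXW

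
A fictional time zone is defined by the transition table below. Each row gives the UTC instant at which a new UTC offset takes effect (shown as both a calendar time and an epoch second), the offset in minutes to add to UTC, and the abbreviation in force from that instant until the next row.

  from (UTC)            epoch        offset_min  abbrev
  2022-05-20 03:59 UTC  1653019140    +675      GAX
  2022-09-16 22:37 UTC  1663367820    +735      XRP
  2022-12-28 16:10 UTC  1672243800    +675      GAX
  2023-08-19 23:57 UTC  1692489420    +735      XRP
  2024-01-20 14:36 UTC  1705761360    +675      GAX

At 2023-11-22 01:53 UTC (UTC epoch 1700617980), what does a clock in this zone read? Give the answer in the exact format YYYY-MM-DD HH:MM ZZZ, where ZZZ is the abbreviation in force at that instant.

Query: 2023-11-22 01:53 UTC
Rule 4/5 (XRP, +12:15): 2023-08-19 23:57 UTC ≤ query < 2024-01-20 14:36 UTC
1·60 + 53 + 735 = 848 min
848 = 0·1440 + 848; 848 = 14·60 + 8 → 14:08, same day
→ 2023-11-22 14:08 XRP

2023-11-22 14:08 XRP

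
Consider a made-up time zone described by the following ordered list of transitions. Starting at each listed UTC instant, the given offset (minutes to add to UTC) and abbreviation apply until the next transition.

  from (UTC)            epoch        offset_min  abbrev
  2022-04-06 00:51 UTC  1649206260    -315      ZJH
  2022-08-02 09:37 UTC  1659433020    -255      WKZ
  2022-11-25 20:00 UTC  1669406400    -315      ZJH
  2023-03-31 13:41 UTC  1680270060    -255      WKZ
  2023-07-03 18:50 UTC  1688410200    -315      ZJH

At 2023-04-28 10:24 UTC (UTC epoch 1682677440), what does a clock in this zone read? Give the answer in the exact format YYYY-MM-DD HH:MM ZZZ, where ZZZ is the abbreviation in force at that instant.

2023-04-28 06:09 WKZ

Query: 2023-04-28 10:24 UTC
Rule 4/5 (WKZ, -04:15): 2023-03-31 13:41 UTC ≤ query < 2023-07-03 18:50 UTC
10·60 + 24 - 255 = 369 min
369 = 0·1440 + 369; 369 = 6·60 + 9 → 06:09, same day
→ 2023-04-28 06:09 WKZ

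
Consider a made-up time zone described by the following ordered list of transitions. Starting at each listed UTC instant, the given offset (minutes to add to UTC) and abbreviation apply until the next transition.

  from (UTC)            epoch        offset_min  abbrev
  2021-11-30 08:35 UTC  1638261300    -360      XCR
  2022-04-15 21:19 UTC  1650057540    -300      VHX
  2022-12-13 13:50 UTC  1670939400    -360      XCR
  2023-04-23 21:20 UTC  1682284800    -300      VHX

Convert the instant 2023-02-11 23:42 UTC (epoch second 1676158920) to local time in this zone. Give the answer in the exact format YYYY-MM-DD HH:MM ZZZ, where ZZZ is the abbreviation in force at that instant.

Query: 2023-02-11 23:42 UTC
Rule 3/4 (XCR, -06:00): 2022-12-13 13:50 UTC ≤ query < 2023-04-23 21:20 UTC
23·60 + 42 - 360 = 1062 min
1062 = 0·1440 + 1062; 1062 = 17·60 + 42 → 17:42, same day
→ 2023-02-11 17:42 XCR

2023-02-11 17:42 XCR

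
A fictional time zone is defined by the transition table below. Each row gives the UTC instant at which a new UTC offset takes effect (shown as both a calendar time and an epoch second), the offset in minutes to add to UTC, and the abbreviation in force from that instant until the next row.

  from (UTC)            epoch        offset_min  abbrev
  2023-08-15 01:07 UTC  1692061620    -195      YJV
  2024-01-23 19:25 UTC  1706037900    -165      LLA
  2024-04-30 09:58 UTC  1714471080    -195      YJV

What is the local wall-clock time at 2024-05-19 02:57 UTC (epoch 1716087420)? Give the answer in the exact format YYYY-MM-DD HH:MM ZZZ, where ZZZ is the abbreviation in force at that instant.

Query: 2024-05-19 02:57 UTC
Rule 3/3 (YJV, -03:15): 2024-04-30 09:58 UTC ≤ query < +∞
2·60 + 57 - 195 = -18 min
-18 = -1·1440 + 1422; 1422 = 23·60 + 42 → 23:42, 2024-05-19 - 1 day = 2024-05-18
→ 2024-05-18 23:42 YJV

2024-05-18 23:42 YJV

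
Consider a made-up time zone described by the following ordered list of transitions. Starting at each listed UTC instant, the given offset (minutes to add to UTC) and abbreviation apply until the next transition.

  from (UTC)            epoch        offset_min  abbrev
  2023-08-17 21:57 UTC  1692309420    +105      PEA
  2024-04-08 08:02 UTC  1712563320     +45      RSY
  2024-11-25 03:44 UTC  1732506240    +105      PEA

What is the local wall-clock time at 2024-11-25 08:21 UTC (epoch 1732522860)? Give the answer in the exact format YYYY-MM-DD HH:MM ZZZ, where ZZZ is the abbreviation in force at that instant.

2024-11-25 10:06 PEA

Query: 2024-11-25 08:21 UTC
Rule 3/3 (PEA, +01:45): 2024-11-25 03:44 UTC ≤ query < +∞
8·60 + 21 + 105 = 606 min
606 = 0·1440 + 606; 606 = 10·60 + 6 → 10:06, same day
→ 2024-11-25 10:06 PEA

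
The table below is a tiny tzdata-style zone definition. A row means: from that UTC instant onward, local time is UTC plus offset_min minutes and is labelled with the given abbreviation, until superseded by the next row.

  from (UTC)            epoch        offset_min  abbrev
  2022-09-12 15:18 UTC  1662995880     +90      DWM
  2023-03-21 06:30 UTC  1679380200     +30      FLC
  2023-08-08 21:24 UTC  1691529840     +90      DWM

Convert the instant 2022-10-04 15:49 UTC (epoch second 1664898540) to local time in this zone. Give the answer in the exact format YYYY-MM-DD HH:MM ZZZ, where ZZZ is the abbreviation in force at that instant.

2022-10-04 17:19 DWM

Query: 2022-10-04 15:49 UTC
Rule 1/3 (DWM, +01:30): 2022-09-12 15:18 UTC ≤ query < 2023-03-21 06:30 UTC
15·60 + 49 + 90 = 1039 min
1039 = 0·1440 + 1039; 1039 = 17·60 + 19 → 17:19, same day
→ 2022-10-04 17:19 DWM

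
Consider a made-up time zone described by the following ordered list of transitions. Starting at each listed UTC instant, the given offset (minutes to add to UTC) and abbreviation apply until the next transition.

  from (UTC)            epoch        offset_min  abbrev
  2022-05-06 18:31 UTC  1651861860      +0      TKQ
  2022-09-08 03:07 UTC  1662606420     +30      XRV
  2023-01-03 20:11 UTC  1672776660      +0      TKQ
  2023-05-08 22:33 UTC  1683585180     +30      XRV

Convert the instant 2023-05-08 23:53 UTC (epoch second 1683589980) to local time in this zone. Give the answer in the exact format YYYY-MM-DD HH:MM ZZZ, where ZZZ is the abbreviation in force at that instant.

Query: 2023-05-08 23:53 UTC
Rule 4/4 (XRV, +00:30): 2023-05-08 22:33 UTC ≤ query < +∞
23·60 + 53 + 30 = 1463 min
1463 = 1·1440 + 23; 23 = 0·60 + 23 → 00:23, 2023-05-08 + 1 day = 2023-05-09
→ 2023-05-09 00:23 XRV

2023-05-09 00:23 XRV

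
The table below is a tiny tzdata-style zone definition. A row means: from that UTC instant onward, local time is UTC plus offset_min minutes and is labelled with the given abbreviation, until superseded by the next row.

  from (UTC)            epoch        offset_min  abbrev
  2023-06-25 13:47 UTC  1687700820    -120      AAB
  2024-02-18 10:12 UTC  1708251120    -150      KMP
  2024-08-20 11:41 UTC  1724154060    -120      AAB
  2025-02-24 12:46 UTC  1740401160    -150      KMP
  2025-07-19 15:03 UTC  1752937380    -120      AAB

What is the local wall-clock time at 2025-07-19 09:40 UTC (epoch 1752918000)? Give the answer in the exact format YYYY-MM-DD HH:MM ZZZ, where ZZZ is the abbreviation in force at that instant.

Query: 2025-07-19 09:40 UTC
Rule 4/5 (KMP, -02:30): 2025-02-24 12:46 UTC ≤ query < 2025-07-19 15:03 UTC
9·60 + 40 - 150 = 430 min
430 = 0·1440 + 430; 430 = 7·60 + 10 → 07:10, same day
→ 2025-07-19 07:10 KMP

2025-07-19 07:10 KMP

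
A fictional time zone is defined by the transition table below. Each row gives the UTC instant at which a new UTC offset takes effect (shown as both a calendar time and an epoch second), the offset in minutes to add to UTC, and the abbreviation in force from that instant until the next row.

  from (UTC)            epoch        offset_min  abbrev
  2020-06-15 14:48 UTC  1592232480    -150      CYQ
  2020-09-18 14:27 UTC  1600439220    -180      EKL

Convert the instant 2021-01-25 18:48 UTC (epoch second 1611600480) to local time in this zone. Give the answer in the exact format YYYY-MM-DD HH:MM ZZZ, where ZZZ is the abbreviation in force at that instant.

Query: 2021-01-25 18:48 UTC
Rule 2/2 (EKL, -03:00): 2020-09-18 14:27 UTC ≤ query < +∞
18·60 + 48 - 180 = 948 min
948 = 0·1440 + 948; 948 = 15·60 + 48 → 15:48, same day
→ 2021-01-25 15:48 EKL

2021-01-25 15:48 EKL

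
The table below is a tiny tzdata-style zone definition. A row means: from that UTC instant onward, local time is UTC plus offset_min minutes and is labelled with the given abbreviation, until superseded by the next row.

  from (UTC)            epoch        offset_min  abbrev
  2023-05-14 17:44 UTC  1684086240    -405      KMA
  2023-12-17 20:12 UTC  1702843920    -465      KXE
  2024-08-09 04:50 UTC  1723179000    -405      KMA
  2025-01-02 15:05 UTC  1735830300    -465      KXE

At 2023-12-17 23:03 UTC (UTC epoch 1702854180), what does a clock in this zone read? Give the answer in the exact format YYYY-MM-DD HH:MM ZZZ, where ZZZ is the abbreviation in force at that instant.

2023-12-17 15:18 KXE

Query: 2023-12-17 23:03 UTC
Rule 2/4 (KXE, -07:45): 2023-12-17 20:12 UTC ≤ query < 2024-08-09 04:50 UTC
23·60 + 3 - 465 = 918 min
918 = 0·1440 + 918; 918 = 15·60 + 18 → 15:18, same day
→ 2023-12-17 15:18 KXE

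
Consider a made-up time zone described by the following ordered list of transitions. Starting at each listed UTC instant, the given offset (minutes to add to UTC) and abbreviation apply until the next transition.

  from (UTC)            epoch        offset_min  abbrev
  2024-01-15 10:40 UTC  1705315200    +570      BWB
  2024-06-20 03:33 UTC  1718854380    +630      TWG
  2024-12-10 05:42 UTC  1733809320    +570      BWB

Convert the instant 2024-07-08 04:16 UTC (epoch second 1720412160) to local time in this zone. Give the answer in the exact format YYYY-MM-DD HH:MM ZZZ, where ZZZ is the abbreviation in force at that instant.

Query: 2024-07-08 04:16 UTC
Rule 2/3 (TWG, +10:30): 2024-06-20 03:33 UTC ≤ query < 2024-12-10 05:42 UTC
4·60 + 16 + 630 = 886 min
886 = 0·1440 + 886; 886 = 14·60 + 46 → 14:46, same day
→ 2024-07-08 14:46 TWG

2024-07-08 14:46 TWG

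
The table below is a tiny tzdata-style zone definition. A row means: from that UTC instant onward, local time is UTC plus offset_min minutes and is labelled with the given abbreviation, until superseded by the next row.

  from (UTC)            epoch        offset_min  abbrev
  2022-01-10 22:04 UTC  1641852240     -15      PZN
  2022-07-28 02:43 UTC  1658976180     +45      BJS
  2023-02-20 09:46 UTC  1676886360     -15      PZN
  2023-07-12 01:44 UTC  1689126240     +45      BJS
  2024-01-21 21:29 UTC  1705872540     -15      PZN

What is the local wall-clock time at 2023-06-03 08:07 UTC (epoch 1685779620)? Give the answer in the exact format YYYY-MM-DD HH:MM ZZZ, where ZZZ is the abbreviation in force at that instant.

2023-06-03 07:52 PZN

Query: 2023-06-03 08:07 UTC
Rule 3/5 (PZN, -00:15): 2023-02-20 09:46 UTC ≤ query < 2023-07-12 01:44 UTC
8·60 + 7 - 15 = 472 min
472 = 0·1440 + 472; 472 = 7·60 + 52 → 07:52, same day
→ 2023-06-03 07:52 PZN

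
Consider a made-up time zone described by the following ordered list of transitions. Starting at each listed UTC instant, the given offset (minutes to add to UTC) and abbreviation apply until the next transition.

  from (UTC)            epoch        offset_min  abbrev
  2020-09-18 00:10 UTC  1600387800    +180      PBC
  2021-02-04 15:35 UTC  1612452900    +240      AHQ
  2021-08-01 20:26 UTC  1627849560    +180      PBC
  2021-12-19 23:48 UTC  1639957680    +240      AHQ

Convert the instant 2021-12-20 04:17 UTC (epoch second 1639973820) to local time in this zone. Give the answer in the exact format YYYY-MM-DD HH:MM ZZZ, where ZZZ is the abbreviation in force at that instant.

Query: 2021-12-20 04:17 UTC
Rule 4/4 (AHQ, +04:00): 2021-12-19 23:48 UTC ≤ query < +∞
4·60 + 17 + 240 = 497 min
497 = 0·1440 + 497; 497 = 8·60 + 17 → 08:17, same day
→ 2021-12-20 08:17 AHQ

2021-12-20 08:17 AHQ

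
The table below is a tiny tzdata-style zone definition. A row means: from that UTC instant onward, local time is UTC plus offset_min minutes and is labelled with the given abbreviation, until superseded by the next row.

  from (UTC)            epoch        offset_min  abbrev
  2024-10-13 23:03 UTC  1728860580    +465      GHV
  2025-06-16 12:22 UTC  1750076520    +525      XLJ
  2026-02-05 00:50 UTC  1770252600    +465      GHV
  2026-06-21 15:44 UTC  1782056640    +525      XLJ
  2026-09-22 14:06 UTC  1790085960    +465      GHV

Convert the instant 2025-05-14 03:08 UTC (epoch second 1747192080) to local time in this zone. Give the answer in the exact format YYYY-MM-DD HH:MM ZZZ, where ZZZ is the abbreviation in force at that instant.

2025-05-14 10:53 GHV

Query: 2025-05-14 03:08 UTC
Rule 1/5 (GHV, +07:45): 2024-10-13 23:03 UTC ≤ query < 2025-06-16 12:22 UTC
3·60 + 8 + 465 = 653 min
653 = 0·1440 + 653; 653 = 10·60 + 53 → 10:53, same day
→ 2025-05-14 10:53 GHV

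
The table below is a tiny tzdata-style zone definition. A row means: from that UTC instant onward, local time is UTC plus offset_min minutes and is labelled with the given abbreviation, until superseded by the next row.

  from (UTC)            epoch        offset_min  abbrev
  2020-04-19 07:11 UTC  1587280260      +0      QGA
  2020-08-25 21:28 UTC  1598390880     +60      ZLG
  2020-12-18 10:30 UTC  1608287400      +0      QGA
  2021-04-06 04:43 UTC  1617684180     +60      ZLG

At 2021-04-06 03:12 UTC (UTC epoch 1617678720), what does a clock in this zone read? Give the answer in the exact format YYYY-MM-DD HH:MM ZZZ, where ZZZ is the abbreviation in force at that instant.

2021-04-06 03:12 QGA

Query: 2021-04-06 03:12 UTC
Rule 3/4 (QGA, +00:00): 2020-12-18 10:30 UTC ≤ query < 2021-04-06 04:43 UTC
3·60 + 12 + 0 = 192 min
192 = 0·1440 + 192; 192 = 3·60 + 12 → 03:12, same day
→ 2021-04-06 03:12 QGA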